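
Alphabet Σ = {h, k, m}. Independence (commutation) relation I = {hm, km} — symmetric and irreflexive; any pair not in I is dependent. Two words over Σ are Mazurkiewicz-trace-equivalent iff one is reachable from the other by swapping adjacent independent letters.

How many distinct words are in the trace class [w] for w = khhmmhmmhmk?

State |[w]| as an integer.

drop 0:k onto floor
drop 1:h onto {0:k}
drop 2:h onto {1:h}
drop 3:m onto floor
drop 4:m onto {3:m}
drop 5:h onto {2:h}
drop 6:m onto {4:m}
drop 7:m onto {6:m}
drop 8:h onto {5:h}
drop 9:m onto {7:m}
drop 10:k onto {8:h}
ground layer = {0:k, 3:m}
drop-orders for the pieces not yet dropped (sum over which currently-grounded one goes next):
  1 to go: {9} 1  {10} 1
  2 to go: {7,9} 1  {8,10} 1  {9,10} 2
  3 to go: {5,8,10} 1  {6,7,9} 1  {7,9,10} 3  {8,9,10} 3
  4 to go: {2,5,8,10} 1  {4,6,7,9} 1  {5,8,9,10} 4  {6,7,9,10} 4  {7,8,9,10} 6
  5 to go: {1,2,5,8,10} 1  {2,5,8,9,10} 5  {3,4,6,7,9} 1  {4,6,7,9,10} 5  {5,7,8,9,10} 10  {6,7,8,9,10} 10
  6 to go: {0,1,2,5,8,10} 1  {1,2,5,8,9,10} 6  {2,5,7,8,9,10} 15  {3,4,6,7,9,10} 6  {4,6,7,8,9,10} 15  {5,6,7,8,9,10} 20
  7 to go: {0,1,2,5,8,9,10} 7  {1,2,5,7,8,9,10} 21  {2,5,6,7,8,9,10} 35  {3,4,6,7,8,9,10} 21  {4,5,6,7,8,9,10} 35
  8 to go: {0,1,2,5,7,8,9,10} 28  {1,2,5,6,7,8,9,10} 56  {2,4,5,6,7,8,9,10} 70  {3,4,5,6,7,8,9,10} 56
  9 to go: {0,1,2,5,6,7,8,9,10} 84  {1,2,4,5,6,7,8,9,10} 126  {2,3,4,5,6,7,8,9,10} 126
  if 0:k drops first: 252 orders
  if 3:m drops first: 210 orders
heap linearizations: 462

462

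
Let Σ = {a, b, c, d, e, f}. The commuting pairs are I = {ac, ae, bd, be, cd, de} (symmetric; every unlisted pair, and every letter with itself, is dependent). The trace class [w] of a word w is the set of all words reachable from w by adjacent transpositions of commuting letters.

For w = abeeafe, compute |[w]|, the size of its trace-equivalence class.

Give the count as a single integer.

10

#0=a has no predecessor
#1=b depends on [0:a]
#2=e has no predecessor
#3=e depends on [2:e]
#4=a depends on [1:b]
#5=f depends on [3:e, 4:a]
#6=e depends on [5:f]
sources: [0:a, 2:e]
N(rest) = Σ N(rest − s) over sources s of rest; N(one piece) = 1:
  size 1 → [6]=1
  size 2 → [5,6]=1
  size 3 → [3,5,6]=1  [4,5,6]=1
  size 4 → [1,4,5,6]=1  [2,3,5,6]=1  [3,4,5,6]=2
  size 5 → [0,1,4,5,6]=1  [1,3,4,5,6]=3  [2,3,4,5,6]=3
  first=0(a) contributes 6
  first=2(e) contributes 4
|[w]| = 10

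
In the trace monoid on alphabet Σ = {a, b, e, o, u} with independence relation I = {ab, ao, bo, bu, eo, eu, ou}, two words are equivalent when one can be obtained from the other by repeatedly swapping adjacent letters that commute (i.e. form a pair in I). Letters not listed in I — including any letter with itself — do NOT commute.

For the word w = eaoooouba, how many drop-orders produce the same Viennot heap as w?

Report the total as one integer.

504

drop 0:e onto floor
drop 1:a onto {0:e}
drop 2:o onto floor
drop 3:o onto {2:o}
drop 4:o onto {3:o}
drop 5:o onto {4:o}
drop 6:u onto {1:a}
drop 7:b onto {0:e}
drop 8:a onto {6:u}
ground layer = {0:e, 2:o}
drop-orders for the pieces not yet dropped (sum over which currently-grounded one goes next):
  1 to go: {5} 1  {7} 1  {8} 1
  2 to go: {4,5} 1  {5,7} 2  {5,8} 2  {6,8} 1  {7,8} 2
  3 to go: {1,6,8} 1  {3,4,5} 1  {4,5,7} 3  {4,5,8} 3  {5,6,8} 3  {5,7,8} 6  {6,7,8} 3
  4 to go: {1,5,6,8} 4  {1,6,7,8} 4  {2,3,4,5} 1  {3,4,5,7} 4  {3,4,5,8} 4  {4,5,6,8} 6  {4,5,7,8} 12  {5,6,7,8} 12
  5 to go: {0,1,6,7,8} 4  {1,4,5,6,8} 10  {1,5,6,7,8} 20  {2,3,4,5,7} 5  {2,3,4,5,8} 5  {3,4,5,6,8} 10  {3,4,5,7,8} 20  {4,5,6,7,8} 30
  6 to go: {0,1,5,6,7,8} 24  {1,3,4,5,6,8} 20  {1,4,5,6,7,8} 60  {2,3,4,5,6,8} 15  {2,3,4,5,7,8} 30  {3,4,5,6,7,8} 60
  7 to go: {0,1,4,5,6,7,8} 84  {1,2,3,4,5,6,8} 35  {1,3,4,5,6,7,8} 140  {2,3,4,5,6,7,8} 105
  if 0:e drops first: 280 orders
  if 2:o drops first: 224 orders
heap linearizations: 504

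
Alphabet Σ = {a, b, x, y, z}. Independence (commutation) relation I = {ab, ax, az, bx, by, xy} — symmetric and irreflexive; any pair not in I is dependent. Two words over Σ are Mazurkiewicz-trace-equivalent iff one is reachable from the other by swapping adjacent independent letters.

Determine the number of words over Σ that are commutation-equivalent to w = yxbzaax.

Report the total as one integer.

drop 0:y onto floor
drop 1:x onto floor
drop 2:b onto floor
drop 3:z onto {0:y, 1:x, 2:b}
drop 4:a onto {0:y}
drop 5:a onto {4:a}
drop 6:x onto {3:z}
ground layer = {0:y, 1:x, 2:b}
drop-orders for the pieces not yet dropped (sum over which currently-grounded one goes next):
  1 to go: {5} 1  {6} 1
  2 to go: {3,6} 1  {4,5} 1  {5,6} 2
  3 to go: {1,3,6} 1  {2,3,6} 1  {3,5,6} 3  {4,5,6} 3
  4 to go: {1,2,3,6} 2  {1,3,5,6} 4  {2,3,5,6} 4  {3,4,5,6} 6
  5 to go: {0,3,4,5,6} 6  {1,2,3,5,6} 10  {1,3,4,5,6} 10  {2,3,4,5,6} 10
  if 0:y drops first: 30 orders
  if 1:x drops first: 16 orders
  if 2:b drops first: 16 orders
heap linearizations: 62

62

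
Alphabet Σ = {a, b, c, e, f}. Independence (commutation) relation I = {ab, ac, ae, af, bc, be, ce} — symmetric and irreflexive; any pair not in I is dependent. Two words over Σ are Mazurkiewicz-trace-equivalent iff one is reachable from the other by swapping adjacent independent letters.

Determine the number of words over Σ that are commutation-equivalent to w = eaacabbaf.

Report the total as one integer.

1512

piece 0:e — minimal
piece 1:a — minimal
piece 2:a rests on {1:a}
piece 3:c — minimal
piece 4:a rests on {2:a}
piece 5:b — minimal
piece 6:b rests on {5:b}
piece 7:a rests on {4:a}
piece 8:f rests on {0:e, 3:c, 6:b}
minimal pieces: {0:e, 1:a, 3:c, 5:b}
ways to finish when only these pieces remain (= sum over removing one remaining piece with nothing left below it):
  1 left: {7}→1  {8}→1
  2 left: {0,8}→1  {3,8}→1  {4,7}→1  {6,8}→1  {7,8}→2
  3 left: {0,3,8}→2  {0,6,8}→2  {0,7,8}→3  {2,4,7}→1  {3,6,8}→2  {3,7,8}→3  {4,7,8}→3  {5,6,8}→1  {6,7,8}→3
  4 left: {0,3,6,8}→6  {0,3,7,8}→8  {0,4,7,8}→6  {0,5,6,8}→3  {0,6,7,8}→8  {1,2,4,7}→1  {2,4,7,8}→4  {3,4,7,8}→6  {3,5,6,8}→3  {3,6,7,8}→8  {4,6,7,8}→6  {5,6,7,8}→4
  5 left: {0,2,4,7,8}→10  {0,3,4,7,8}→20  {0,3,5,6,8}→12  {0,3,6,7,8}→30  {0,4,6,7,8}→20  {0,5,6,7,8}→15  {1,2,4,7,8}→5  {2,3,4,7,8}→10  {2,4,6,7,8}→10  {3,4,6,7,8}→20  {3,5,6,7,8}→15  {4,5,6,7,8}→10
  6 left: {0,1,2,4,7,8}→15  {0,2,3,4,7,8}→40  {0,2,4,6,7,8}→40  {0,3,4,6,7,8}→90  {0,3,5,6,7,8}→72  {0,4,5,6,7,8}→45  {1,2,3,4,7,8}→15  {1,2,4,6,7,8}→15  {2,3,4,6,7,8}→40  {2,4,5,6,7,8}→20  {3,4,5,6,7,8}→45
  7 left: {0,1,2,3,4,7,8}→70  {0,1,2,4,6,7,8}→70  {0,2,3,4,6,7,8}→210  {0,2,4,5,6,7,8}→105  {0,3,4,5,6,7,8}→252  {1,2,3,4,6,7,8}→70  {1,2,4,5,6,7,8}→35  {2,3,4,5,6,7,8}→105
  placing 0:e first → 210 extensions
  placing 1:a first → 672 extensions
  placing 3:c first → 210 extensions
  placing 5:b first → 420 extensions
total linear extensions = 1512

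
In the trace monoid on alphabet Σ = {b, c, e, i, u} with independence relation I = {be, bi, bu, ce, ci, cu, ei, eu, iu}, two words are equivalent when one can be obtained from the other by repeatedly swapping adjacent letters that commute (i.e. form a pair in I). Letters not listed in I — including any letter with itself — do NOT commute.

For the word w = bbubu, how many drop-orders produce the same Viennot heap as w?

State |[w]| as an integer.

10

#0=b has no predecessor
#1=b depends on [0:b]
#2=u has no predecessor
#3=b depends on [1:b]
#4=u depends on [2:u]
sources: [0:b, 2:u]
N(rest) = Σ N(rest − s) over sources s of rest; N(one piece) = 1:
  size 1 → [3]=1  [4]=1
  size 2 → [1,3]=1  [2,4]=1  [3,4]=2
  size 3 → [0,1,3]=1  [1,3,4]=3  [2,3,4]=3
  first=0(b) contributes 6
  first=2(u) contributes 4
|[w]| = 10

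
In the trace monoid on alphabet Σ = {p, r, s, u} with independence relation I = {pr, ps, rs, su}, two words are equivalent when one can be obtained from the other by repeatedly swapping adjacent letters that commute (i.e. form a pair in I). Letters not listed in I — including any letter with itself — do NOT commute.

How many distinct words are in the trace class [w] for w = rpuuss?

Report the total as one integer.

0(r) covers ∅
1(p) covers ∅
2(u) covers 0:r, 1:p
3(u) covers 2:u
4(s) covers ∅
5(s) covers 4:s
floor of heap: 0:r, 1:p, 4:s
completions by unplaced set U, small U first (add the entries for U minus each lowest piece of U):
  |U|=1: {3}:1  {5}:1
  |U|=2: {2,3}:1  {3,5}:2  {4,5}:1
  |U|=3: {0,2,3}:1  {1,2,3}:1  {2,3,5}:3  {3,4,5}:3
  |U|=4: {0,1,2,3}:2  {0,2,3,5}:4  {1,2,3,5}:4  {2,3,4,5}:6
  start at 0(r): 10
  start at 1(p): 10
  start at 4(s): 10
sum over floor = 30

30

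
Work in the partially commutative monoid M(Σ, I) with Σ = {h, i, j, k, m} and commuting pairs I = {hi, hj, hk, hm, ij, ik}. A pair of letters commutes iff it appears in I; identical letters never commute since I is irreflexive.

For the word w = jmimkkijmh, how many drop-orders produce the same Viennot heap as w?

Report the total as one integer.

40

0(j) covers ∅
1(m) covers 0:j
2(i) covers 1:m
3(m) covers 2:i
4(k) covers 3:m
5(k) covers 4:k
6(i) covers 3:m
7(j) covers 5:k
8(m) covers 6:i, 7:j
9(h) covers ∅
floor of heap: 0:j, 9:h
completions by unplaced set U, small U first (add the entries for U minus each lowest piece of U):
  |U|=1: {8}:1  {9}:1
  |U|=2: {6,8}:1  {7,8}:1  {8,9}:2
  |U|=3: {5,7,8}:1  {6,7,8}:2  {6,8,9}:3  {7,8,9}:3
  |U|=4: {4,5,7,8}:1  {5,6,7,8}:3  {5,7,8,9}:4  {6,7,8,9}:8
  |U|=5: {4,5,6,7,8}:4  {4,5,7,8,9}:5  {5,6,7,8,9}:15
  |U|=6: {3,4,5,6,7,8}:4  {4,5,6,7,8,9}:24
  |U|=7: {2,3,4,5,6,7,8}:4  {3,4,5,6,7,8,9}:28
  |U|=8: {1,2,3,4,5,6,7,8}:4  {2,3,4,5,6,7,8,9}:32
  start at 0(j): 36
  start at 9(h): 4
sum over floor = 40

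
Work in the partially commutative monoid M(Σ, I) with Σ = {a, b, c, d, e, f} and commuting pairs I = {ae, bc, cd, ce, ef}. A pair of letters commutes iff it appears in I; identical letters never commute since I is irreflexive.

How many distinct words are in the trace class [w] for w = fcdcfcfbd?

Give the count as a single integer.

piece 0:f — minimal
piece 1:c rests on {0:f}
piece 2:d rests on {0:f}
piece 3:c rests on {1:c}
piece 4:f rests on {2:d, 3:c}
piece 5:c rests on {4:f}
piece 6:f rests on {5:c}
piece 7:b rests on {6:f}
piece 8:d rests on {7:b}
minimal pieces: {0:f}
ways to finish when only these pieces remain (= sum over removing one remaining piece with nothing left below it):
  1 left: {8}→1
  2 left: {7,8}→1
  3 left: {6,7,8}→1
  4 left: {5,6,7,8}→1
  5 left: {4,5,6,7,8}→1
  6 left: {2,4,5,6,7,8}→1  {3,4,5,6,7,8}→1
  7 left: {1,3,4,5,6,7,8}→1  {2,3,4,5,6,7,8}→2
  placing 0:f first → 3 extensions

3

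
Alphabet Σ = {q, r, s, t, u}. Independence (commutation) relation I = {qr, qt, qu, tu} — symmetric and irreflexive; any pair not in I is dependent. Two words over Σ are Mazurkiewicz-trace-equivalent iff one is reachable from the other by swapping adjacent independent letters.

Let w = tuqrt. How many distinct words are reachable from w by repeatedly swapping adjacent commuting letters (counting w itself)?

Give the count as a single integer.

10

#0=t has no predecessor
#1=u has no predecessor
#2=q has no predecessor
#3=r depends on [0:t, 1:u]
#4=t depends on [3:r]
sources: [0:t, 1:u, 2:q]
N(rest) = Σ N(rest − s) over sources s of rest; N(one piece) = 1:
  size 1 → [2]=1  [4]=1
  size 2 → [2,4]=2  [3,4]=1
  size 3 → [0,3,4]=1  [1,3,4]=1  [2,3,4]=3
  first=0(t) contributes 4
  first=1(u) contributes 4
  first=2(q) contributes 2
|[w]| = 10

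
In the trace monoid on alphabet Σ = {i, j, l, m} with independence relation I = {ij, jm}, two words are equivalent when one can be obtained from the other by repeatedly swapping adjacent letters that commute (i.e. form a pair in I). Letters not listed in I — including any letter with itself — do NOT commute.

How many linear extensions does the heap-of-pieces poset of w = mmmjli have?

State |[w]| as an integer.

4

0(m) covers ∅
1(m) covers 0:m
2(m) covers 1:m
3(j) covers ∅
4(l) covers 2:m, 3:j
5(i) covers 4:l
floor of heap: 0:m, 3:j
completions by unplaced set U, small U first (add the entries for U minus each lowest piece of U):
  |U|=1: {5}:1
  |U|=2: {4,5}:1
  |U|=3: {2,4,5}:1  {3,4,5}:1
  |U|=4: {1,2,4,5}:1  {2,3,4,5}:2
  start at 0(m): 3
  start at 3(j): 1
sum over floor = 4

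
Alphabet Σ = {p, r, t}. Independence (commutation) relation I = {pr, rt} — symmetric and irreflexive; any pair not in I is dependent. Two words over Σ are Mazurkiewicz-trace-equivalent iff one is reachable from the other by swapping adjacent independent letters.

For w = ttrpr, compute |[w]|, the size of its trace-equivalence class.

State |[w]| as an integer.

piece 0:t — minimal
piece 1:t rests on {0:t}
piece 2:r — minimal
piece 3:p rests on {1:t}
piece 4:r rests on {2:r}
minimal pieces: {0:t, 2:r}
ways to finish when only these pieces remain (= sum over removing one remaining piece with nothing left below it):
  1 left: {3}→1  {4}→1
  2 left: {1,3}→1  {2,4}→1  {3,4}→2
  3 left: {0,1,3}→1  {1,3,4}→3  {2,3,4}→3
  placing 0:t first → 6 extensions
  placing 2:r first → 4 extensions
total linear extensions = 10

10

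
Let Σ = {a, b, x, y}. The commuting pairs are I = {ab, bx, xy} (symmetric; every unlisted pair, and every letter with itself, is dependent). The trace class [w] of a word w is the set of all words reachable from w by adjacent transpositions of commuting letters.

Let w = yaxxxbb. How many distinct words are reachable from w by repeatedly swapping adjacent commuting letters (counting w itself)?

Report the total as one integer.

15

0(y) covers ∅
1(a) covers 0:y
2(x) covers 1:a
3(x) covers 2:x
4(x) covers 3:x
5(b) covers 0:y
6(b) covers 5:b
floor of heap: 0:y
completions by unplaced set U, small U first (add the entries for U minus each lowest piece of U):
  |U|=1: {4}:1  {6}:1
  |U|=2: {3,4}:1  {4,6}:2  {5,6}:1
  |U|=3: {2,3,4}:1  {3,4,6}:3  {4,5,6}:3
  |U|=4: {1,2,3,4}:1  {2,3,4,6}:4  {3,4,5,6}:6
  |U|=5: {1,2,3,4,6}:5  {2,3,4,5,6}:10
  start at 0(y): 15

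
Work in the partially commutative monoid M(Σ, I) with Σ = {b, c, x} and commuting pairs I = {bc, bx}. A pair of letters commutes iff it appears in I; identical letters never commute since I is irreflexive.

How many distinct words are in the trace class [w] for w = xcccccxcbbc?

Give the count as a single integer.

drop 0:x onto floor
drop 1:c onto {0:x}
drop 2:c onto {1:c}
drop 3:c onto {2:c}
drop 4:c onto {3:c}
drop 5:c onto {4:c}
drop 6:x onto {5:c}
drop 7:c onto {6:x}
drop 8:b onto floor
drop 9:b onto {8:b}
drop 10:c onto {7:c}
ground layer = {0:x, 8:b}
drop-orders for the pieces not yet dropped (sum over which currently-grounded one goes next):
  1 to go: {9} 1  {10} 1
  2 to go: {7,10} 1  {8,9} 1  {9,10} 2
  3 to go: {6,7,10} 1  {7,9,10} 3  {8,9,10} 3
  4 to go: {5,6,7,10} 1  {6,7,9,10} 4  {7,8,9,10} 6
  5 to go: {4,5,6,7,10} 1  {5,6,7,9,10} 5  {6,7,8,9,10} 10
  6 to go: {3,4,5,6,7,10} 1  {4,5,6,7,9,10} 6  {5,6,7,8,9,10} 15
  7 to go: {2,3,4,5,6,7,10} 1  {3,4,5,6,7,9,10} 7  {4,5,6,7,8,9,10} 21
  8 to go: {1,2,3,4,5,6,7,10} 1  {2,3,4,5,6,7,9,10} 8  {3,4,5,6,7,8,9,10} 28
  9 to go: {0,1,2,3,4,5,6,7,10} 1  {1,2,3,4,5,6,7,9,10} 9  {2,3,4,5,6,7,8,9,10} 36
  if 0:x drops first: 45 orders
  if 8:b drops first: 10 orders
heap linearizations: 55

55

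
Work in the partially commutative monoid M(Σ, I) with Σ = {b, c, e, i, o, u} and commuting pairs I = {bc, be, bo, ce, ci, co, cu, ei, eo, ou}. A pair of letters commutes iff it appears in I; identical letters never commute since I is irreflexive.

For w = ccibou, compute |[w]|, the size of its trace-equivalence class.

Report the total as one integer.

0(c) covers ∅
1(c) covers 0:c
2(i) covers ∅
3(b) covers 2:i
4(o) covers 2:i
5(u) covers 3:b
floor of heap: 0:c, 2:i
completions by unplaced set U, small U first (add the entries for U minus each lowest piece of U):
  |U|=1: {1}:1  {4}:1  {5}:1
  |U|=2: {0,1}:1  {1,4}:2  {1,5}:2  {3,5}:1  {4,5}:2
  |U|=3: {0,1,4}:3  {0,1,5}:3  {1,3,5}:3  {1,4,5}:6  {3,4,5}:3
  |U|=4: {0,1,3,5}:6  {0,1,4,5}:12  {1,3,4,5}:12  {2,3,4,5}:3
  start at 0(c): 15
  start at 2(i): 30
sum over floor = 45

45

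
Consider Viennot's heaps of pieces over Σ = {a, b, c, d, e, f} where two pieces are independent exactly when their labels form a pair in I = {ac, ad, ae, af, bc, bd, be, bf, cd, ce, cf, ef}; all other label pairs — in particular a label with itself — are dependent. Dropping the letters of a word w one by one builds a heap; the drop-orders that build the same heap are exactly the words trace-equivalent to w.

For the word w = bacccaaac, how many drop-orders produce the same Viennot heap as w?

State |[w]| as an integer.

piece 0:b — minimal
piece 1:a rests on {0:b}
piece 2:c — minimal
piece 3:c rests on {2:c}
piece 4:c rests on {3:c}
piece 5:a rests on {1:a}
piece 6:a rests on {5:a}
piece 7:a rests on {6:a}
piece 8:c rests on {4:c}
minimal pieces: {0:b, 2:c}
ways to finish when only these pieces remain (= sum over removing one remaining piece with nothing left below it):
  1 left: {7}→1  {8}→1
  2 left: {4,8}→1  {6,7}→1  {7,8}→2
  3 left: {3,4,8}→1  {4,7,8}→3  {5,6,7}→1  {6,7,8}→3
  4 left: {1,5,6,7}→1  {2,3,4,8}→1  {3,4,7,8}→4  {4,6,7,8}→6  {5,6,7,8}→4
  5 left: {0,1,5,6,7}→1  {1,5,6,7,8}→5  {2,3,4,7,8}→5  {3,4,6,7,8}→10  {4,5,6,7,8}→10
  6 left: {0,1,5,6,7,8}→6  {1,4,5,6,7,8}→15  {2,3,4,6,7,8}→15  {3,4,5,6,7,8}→20
  7 left: {0,1,4,5,6,7,8}→21  {1,3,4,5,6,7,8}→35  {2,3,4,5,6,7,8}→35
  placing 0:b first → 70 extensions
  placing 2:c first → 56 extensions
total linear extensions = 126

126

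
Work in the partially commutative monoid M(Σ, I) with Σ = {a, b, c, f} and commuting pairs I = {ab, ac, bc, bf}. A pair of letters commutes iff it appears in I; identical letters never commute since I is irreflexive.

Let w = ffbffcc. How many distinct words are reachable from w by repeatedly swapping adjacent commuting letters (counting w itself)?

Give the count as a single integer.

7

0(f) covers ∅
1(f) covers 0:f
2(b) covers ∅
3(f) covers 1:f
4(f) covers 3:f
5(c) covers 4:f
6(c) covers 5:c
floor of heap: 0:f, 2:b
completions by unplaced set U, small U first (add the entries for U minus each lowest piece of U):
  |U|=1: {2}:1  {6}:1
  |U|=2: {2,6}:2  {5,6}:1
  |U|=3: {2,5,6}:3  {4,5,6}:1
  |U|=4: {2,4,5,6}:4  {3,4,5,6}:1
  |U|=5: {1,3,4,5,6}:1  {2,3,4,5,6}:5
  start at 0(f): 6
  start at 2(b): 1
sum over floor = 7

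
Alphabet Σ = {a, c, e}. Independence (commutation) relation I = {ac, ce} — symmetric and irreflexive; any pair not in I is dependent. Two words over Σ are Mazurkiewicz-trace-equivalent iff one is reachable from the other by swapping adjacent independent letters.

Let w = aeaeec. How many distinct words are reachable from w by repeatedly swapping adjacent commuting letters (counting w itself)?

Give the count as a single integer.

6

0(a) covers ∅
1(e) covers 0:a
2(a) covers 1:e
3(e) covers 2:a
4(e) covers 3:e
5(c) covers ∅
floor of heap: 0:a, 5:c
completions by unplaced set U, small U first (add the entries for U minus each lowest piece of U):
  |U|=1: {4}:1  {5}:1
  |U|=2: {3,4}:1  {4,5}:2
  |U|=3: {2,3,4}:1  {3,4,5}:3
  |U|=4: {1,2,3,4}:1  {2,3,4,5}:4
  start at 0(a): 5
  start at 5(c): 1
sum over floor = 6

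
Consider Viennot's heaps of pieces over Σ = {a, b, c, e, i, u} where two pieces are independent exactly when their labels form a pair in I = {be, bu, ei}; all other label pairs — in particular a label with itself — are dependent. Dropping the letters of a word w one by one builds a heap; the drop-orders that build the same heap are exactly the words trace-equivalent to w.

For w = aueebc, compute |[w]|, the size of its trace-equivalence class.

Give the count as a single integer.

0(a) covers ∅
1(u) covers 0:a
2(e) covers 1:u
3(e) covers 2:e
4(b) covers 0:a
5(c) covers 3:e, 4:b
floor of heap: 0:a
completions by unplaced set U, small U first (add the entries for U minus each lowest piece of U):
  |U|=1: {5}:1
  |U|=2: {3,5}:1  {4,5}:1
  |U|=3: {2,3,5}:1  {3,4,5}:2
  |U|=4: {1,2,3,5}:1  {2,3,4,5}:3
  start at 0(a): 4

4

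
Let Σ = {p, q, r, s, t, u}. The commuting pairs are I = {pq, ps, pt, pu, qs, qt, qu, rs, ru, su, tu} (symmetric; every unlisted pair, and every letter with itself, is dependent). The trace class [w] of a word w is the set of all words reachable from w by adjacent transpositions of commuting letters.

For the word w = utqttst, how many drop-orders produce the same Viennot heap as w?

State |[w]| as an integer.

42

0(u) covers ∅
1(t) covers ∅
2(q) covers ∅
3(t) covers 1:t
4(t) covers 3:t
5(s) covers 4:t
6(t) covers 5:s
floor of heap: 0:u, 1:t, 2:q
completions by unplaced set U, small U first (add the entries for U minus each lowest piece of U):
  |U|=1: {0}:1  {2}:1  {6}:1
  |U|=2: {0,2}:2  {0,6}:2  {2,6}:2  {5,6}:1
  |U|=3: {0,2,6}:6  {0,5,6}:3  {2,5,6}:3  {4,5,6}:1
  |U|=4: {0,2,5,6}:12  {0,4,5,6}:4  {2,4,5,6}:4  {3,4,5,6}:1
  |U|=5: {0,2,4,5,6}:20  {0,3,4,5,6}:5  {1,3,4,5,6}:1  {2,3,4,5,6}:5
  start at 0(u): 6
  start at 1(t): 30
  start at 2(q): 6
sum over floor = 42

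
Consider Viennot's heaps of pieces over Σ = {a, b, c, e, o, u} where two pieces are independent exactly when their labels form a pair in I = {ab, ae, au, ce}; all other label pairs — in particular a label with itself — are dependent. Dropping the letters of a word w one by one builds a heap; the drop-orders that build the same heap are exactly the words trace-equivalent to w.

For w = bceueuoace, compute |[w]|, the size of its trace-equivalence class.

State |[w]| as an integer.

6

piece 0:b — minimal
piece 1:c rests on {0:b}
piece 2:e rests on {0:b}
piece 3:u rests on {1:c, 2:e}
piece 4:e rests on {3:u}
piece 5:u rests on {4:e}
piece 6:o rests on {5:u}
piece 7:a rests on {6:o}
piece 8:c rests on {7:a}
piece 9:e rests on {6:o}
minimal pieces: {0:b}
ways to finish when only these pieces remain (= sum over removing one remaining piece with nothing left below it):
  1 left: {8}→1  {9}→1
  2 left: {7,8}→1  {8,9}→2
  3 left: {7,8,9}→3
  4 left: {6,7,8,9}→3
  5 left: {5,6,7,8,9}→3
  6 left: {4,5,6,7,8,9}→3
  7 left: {3,4,5,6,7,8,9}→3
  8 left: {1,3,4,5,6,7,8,9}→3  {2,3,4,5,6,7,8,9}→3
  placing 0:b first → 6 extensions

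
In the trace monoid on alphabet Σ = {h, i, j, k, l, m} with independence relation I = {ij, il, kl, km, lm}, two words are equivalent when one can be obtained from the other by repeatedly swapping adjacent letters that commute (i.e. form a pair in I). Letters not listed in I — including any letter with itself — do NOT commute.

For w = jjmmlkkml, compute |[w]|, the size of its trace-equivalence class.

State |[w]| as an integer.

drop 0:j onto floor
drop 1:j onto {0:j}
drop 2:m onto {1:j}
drop 3:m onto {2:m}
drop 4:l onto {1:j}
drop 5:k onto {1:j}
drop 6:k onto {5:k}
drop 7:m onto {3:m}
drop 8:l onto {4:l}
ground layer = {0:j}
drop-orders for the pieces not yet dropped (sum over which currently-grounded one goes next):
  1 to go: {6} 1  {7} 1  {8} 1
  2 to go: {3,7} 1  {4,8} 1  {5,6} 1  {6,7} 2  {6,8} 2  {7,8} 2
  3 to go: {2,3,7} 1  {3,6,7} 3  {3,7,8} 3  {4,6,8} 3  {4,7,8} 3  {5,6,7} 3  {5,6,8} 3  {6,7,8} 6
  4 to go: {2,3,6,7} 4  {2,3,7,8} 4  {3,4,7,8} 6  {3,5,6,7} 6  {3,6,7,8} 12  {4,5,6,8} 6  {4,6,7,8} 12  {5,6,7,8} 12
  5 to go: {2,3,4,7,8} 10  {2,3,5,6,7} 10  {2,3,6,7,8} 20  {3,4,6,7,8} 30  {3,5,6,7,8} 30  {4,5,6,7,8} 30
  6 to go: {2,3,4,6,7,8} 60  {2,3,5,6,7,8} 60  {3,4,5,6,7,8} 90
  7 to go: {2,3,4,5,6,7,8} 210
  if 0:j drops first: 210 orders

210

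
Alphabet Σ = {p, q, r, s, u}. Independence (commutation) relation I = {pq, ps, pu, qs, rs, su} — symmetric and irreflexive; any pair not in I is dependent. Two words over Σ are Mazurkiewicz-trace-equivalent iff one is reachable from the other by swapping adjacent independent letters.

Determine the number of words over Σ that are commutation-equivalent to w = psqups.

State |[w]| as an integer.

90

piece 0:p — minimal
piece 1:s — minimal
piece 2:q — minimal
piece 3:u rests on {2:q}
piece 4:p rests on {0:p}
piece 5:s rests on {1:s}
minimal pieces: {0:p, 1:s, 2:q}
ways to finish when only these pieces remain (= sum over removing one remaining piece with nothing left below it):
  1 left: {3}→1  {4}→1  {5}→1
  2 left: {0,4}→1  {1,5}→1  {2,3}→1  {3,4}→2  {3,5}→2  {4,5}→2
  3 left: {0,3,4}→3  {0,4,5}→3  {1,3,5}→3  {1,4,5}→3  {2,3,4}→3  {2,3,5}→3  {3,4,5}→6
  4 left: {0,1,4,5}→6  {0,2,3,4}→6  {0,3,4,5}→12  {1,2,3,5}→6  {1,3,4,5}→12  {2,3,4,5}→12
  placing 0:p first → 30 extensions
  placing 1:s first → 30 extensions
  placing 2:q first → 30 extensions
total linear extensions = 90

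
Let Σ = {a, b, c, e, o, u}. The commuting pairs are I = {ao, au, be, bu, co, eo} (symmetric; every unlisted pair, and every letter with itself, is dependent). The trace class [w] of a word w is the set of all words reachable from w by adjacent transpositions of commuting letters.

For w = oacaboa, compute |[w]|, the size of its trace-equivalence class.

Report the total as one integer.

drop 0:o onto floor
drop 1:a onto floor
drop 2:c onto {1:a}
drop 3:a onto {2:c}
drop 4:b onto {0:o, 3:a}
drop 5:o onto {4:b}
drop 6:a onto {4:b}
ground layer = {0:o, 1:a}
drop-orders for the pieces not yet dropped (sum over which currently-grounded one goes next):
  1 to go: {5} 1  {6} 1
  2 to go: {5,6} 2
  3 to go: {4,5,6} 2
  4 to go: {0,4,5,6} 2  {3,4,5,6} 2
  5 to go: {0,3,4,5,6} 4  {2,3,4,5,6} 2
  if 0:o drops first: 2 orders
  if 1:a drops first: 6 orders
heap linearizations: 8

8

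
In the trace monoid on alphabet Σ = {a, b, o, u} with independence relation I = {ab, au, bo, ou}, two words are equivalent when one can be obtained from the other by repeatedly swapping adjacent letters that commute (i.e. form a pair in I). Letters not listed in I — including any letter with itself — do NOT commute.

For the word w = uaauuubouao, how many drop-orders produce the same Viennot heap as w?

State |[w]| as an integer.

drop 0:u onto floor
drop 1:a onto floor
drop 2:a onto {1:a}
drop 3:u onto {0:u}
drop 4:u onto {3:u}
drop 5:u onto {4:u}
drop 6:b onto {5:u}
drop 7:o onto {2:a}
drop 8:u onto {6:b}
drop 9:a onto {7:o}
drop 10:o onto {9:a}
ground layer = {0:u, 1:a}
drop-orders for the pieces not yet dropped (sum over which currently-grounded one goes next):
  1 to go: {8} 1  {10} 1
  2 to go: {6,8} 1  {8,10} 2  {9,10} 1
  3 to go: {5,6,8} 1  {6,8,10} 3  {7,9,10} 1  {8,9,10} 3
  4 to go: {2,7,9,10} 1  {4,5,6,8} 1  {5,6,8,10} 4  {6,8,9,10} 6  {7,8,9,10} 4
  5 to go: {1,2,7,9,10} 1  {2,7,8,9,10} 5  {3,4,5,6,8} 1  {4,5,6,8,10} 5  {5,6,8,9,10} 10  {6,7,8,9,10} 10
  6 to go: {0,3,4,5,6,8} 1  {1,2,7,8,9,10} 6  {2,6,7,8,9,10} 15  {3,4,5,6,8,10} 6  {4,5,6,8,9,10} 15  {5,6,7,8,9,10} 20
  7 to go: {0,3,4,5,6,8,10} 7  {1,2,6,7,8,9,10} 21  {2,5,6,7,8,9,10} 35  {3,4,5,6,8,9,10} 21  {4,5,6,7,8,9,10} 35
  8 to go: {0,3,4,5,6,8,9,10} 28  {1,2,5,6,7,8,9,10} 56  {2,4,5,6,7,8,9,10} 70  {3,4,5,6,7,8,9,10} 56
  9 to go: {0,3,4,5,6,7,8,9,10} 84  {1,2,4,5,6,7,8,9,10} 126  {2,3,4,5,6,7,8,9,10} 126
  if 0:u drops first: 252 orders
  if 1:a drops first: 210 orders
heap linearizations: 462

462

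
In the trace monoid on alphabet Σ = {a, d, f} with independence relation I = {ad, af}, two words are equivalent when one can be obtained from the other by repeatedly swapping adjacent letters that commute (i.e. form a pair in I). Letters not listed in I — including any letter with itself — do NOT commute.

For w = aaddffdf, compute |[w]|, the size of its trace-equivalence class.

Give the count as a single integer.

0(a) covers ∅
1(a) covers 0:a
2(d) covers ∅
3(d) covers 2:d
4(f) covers 3:d
5(f) covers 4:f
6(d) covers 5:f
7(f) covers 6:d
floor of heap: 0:a, 2:d
completions by unplaced set U, small U first (add the entries for U minus each lowest piece of U):
  |U|=1: {1}:1  {7}:1
  |U|=2: {0,1}:1  {1,7}:2  {6,7}:1
  |U|=3: {0,1,7}:3  {1,6,7}:3  {5,6,7}:1
  |U|=4: {0,1,6,7}:6  {1,5,6,7}:4  {4,5,6,7}:1
  |U|=5: {0,1,5,6,7}:10  {1,4,5,6,7}:5  {3,4,5,6,7}:1
  |U|=6: {0,1,4,5,6,7}:15  {1,3,4,5,6,7}:6  {2,3,4,5,6,7}:1
  start at 0(a): 7
  start at 2(d): 21
sum over floor = 28

28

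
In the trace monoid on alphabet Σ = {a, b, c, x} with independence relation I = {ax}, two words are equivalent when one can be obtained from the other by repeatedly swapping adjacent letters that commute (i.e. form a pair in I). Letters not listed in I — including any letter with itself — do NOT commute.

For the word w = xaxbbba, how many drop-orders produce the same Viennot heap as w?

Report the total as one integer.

3

#0=x has no predecessor
#1=a has no predecessor
#2=x depends on [0:x]
#3=b depends on [1:a, 2:x]
#4=b depends on [3:b]
#5=b depends on [4:b]
#6=a depends on [5:b]
sources: [0:x, 1:a]
N(rest) = Σ N(rest − s) over sources s of rest; N(one piece) = 1:
  size 1 → [6]=1
  size 2 → [5,6]=1
  size 3 → [4,5,6]=1
  size 4 → [3,4,5,6]=1
  size 5 → [1,3,4,5,6]=1  [2,3,4,5,6]=1
  first=0(x) contributes 2
  first=1(a) contributes 1
|[w]| = 3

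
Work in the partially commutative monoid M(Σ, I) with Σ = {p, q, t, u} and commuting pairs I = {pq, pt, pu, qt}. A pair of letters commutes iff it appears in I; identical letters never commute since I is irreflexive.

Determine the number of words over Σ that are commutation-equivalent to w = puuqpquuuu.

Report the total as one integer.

45

drop 0:p onto floor
drop 1:u onto floor
drop 2:u onto {1:u}
drop 3:q onto {2:u}
drop 4:p onto {0:p}
drop 5:q onto {3:q}
drop 6:u onto {5:q}
drop 7:u onto {6:u}
drop 8:u onto {7:u}
drop 9:u onto {8:u}
ground layer = {0:p, 1:u}
drop-orders for the pieces not yet dropped (sum over which currently-grounded one goes next):
  1 to go: {4} 1  {9} 1
  2 to go: {0,4} 1  {4,9} 2  {8,9} 1
  3 to go: {0,4,9} 3  {4,8,9} 3  {7,8,9} 1
  4 to go: {0,4,8,9} 6  {4,7,8,9} 4  {6,7,8,9} 1
  5 to go: {0,4,7,8,9} 10  {4,6,7,8,9} 5  {5,6,7,8,9} 1
  6 to go: {0,4,6,7,8,9} 15  {3,5,6,7,8,9} 1  {4,5,6,7,8,9} 6
  7 to go: {0,4,5,6,7,8,9} 21  {2,3,5,6,7,8,9} 1  {3,4,5,6,7,8,9} 7
  8 to go: {0,3,4,5,6,7,8,9} 28  {1,2,3,5,6,7,8,9} 1  {2,3,4,5,6,7,8,9} 8
  if 0:p drops first: 9 orders
  if 1:u drops first: 36 orders
heap linearizations: 45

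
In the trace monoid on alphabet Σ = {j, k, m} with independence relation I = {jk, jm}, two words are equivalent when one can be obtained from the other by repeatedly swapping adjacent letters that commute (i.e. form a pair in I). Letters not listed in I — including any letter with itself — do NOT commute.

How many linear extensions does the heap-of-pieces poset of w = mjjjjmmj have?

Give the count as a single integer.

0(m) covers ∅
1(j) covers ∅
2(j) covers 1:j
3(j) covers 2:j
4(j) covers 3:j
5(m) covers 0:m
6(m) covers 5:m
7(j) covers 4:j
floor of heap: 0:m, 1:j
completions by unplaced set U, small U first (add the entries for U minus each lowest piece of U):
  |U|=1: {6}:1  {7}:1
  |U|=2: {4,7}:1  {5,6}:1  {6,7}:2
  |U|=3: {0,5,6}:1  {3,4,7}:1  {4,6,7}:3  {5,6,7}:3
  |U|=4: {0,5,6,7}:4  {2,3,4,7}:1  {3,4,6,7}:4  {4,5,6,7}:6
  |U|=5: {0,4,5,6,7}:10  {1,2,3,4,7}:1  {2,3,4,6,7}:5  {3,4,5,6,7}:10
  |U|=6: {0,3,4,5,6,7}:20  {1,2,3,4,6,7}:6  {2,3,4,5,6,7}:15
  start at 0(m): 21
  start at 1(j): 35
sum over floor = 56

56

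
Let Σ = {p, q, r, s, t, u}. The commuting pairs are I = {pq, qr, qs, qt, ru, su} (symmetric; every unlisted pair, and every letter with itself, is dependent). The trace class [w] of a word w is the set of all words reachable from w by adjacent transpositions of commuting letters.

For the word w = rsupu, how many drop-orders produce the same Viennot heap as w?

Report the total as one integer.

3

0(r) covers ∅
1(s) covers 0:r
2(u) covers ∅
3(p) covers 1:s, 2:u
4(u) covers 3:p
floor of heap: 0:r, 2:u
completions by unplaced set U, small U first (add the entries for U minus each lowest piece of U):
  |U|=1: {4}:1
  |U|=2: {3,4}:1
  |U|=3: {1,3,4}:1  {2,3,4}:1
  start at 0(r): 2
  start at 2(u): 1
sum over floor = 3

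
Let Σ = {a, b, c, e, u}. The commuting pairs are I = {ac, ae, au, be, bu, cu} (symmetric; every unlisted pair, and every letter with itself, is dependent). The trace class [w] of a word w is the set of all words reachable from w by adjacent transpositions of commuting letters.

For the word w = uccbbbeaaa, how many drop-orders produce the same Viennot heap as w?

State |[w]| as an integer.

#0=u has no predecessor
#1=c has no predecessor
#2=c depends on [1:c]
#3=b depends on [2:c]
#4=b depends on [3:b]
#5=b depends on [4:b]
#6=e depends on [0:u, 2:c]
#7=a depends on [5:b]
#8=a depends on [7:a]
#9=a depends on [8:a]
sources: [0:u, 1:c]
N(rest) = Σ N(rest − s) over sources s of rest; N(one piece) = 1:
  size 1 → [6]=1  [9]=1
  size 2 → [0,6]=1  [6,9]=2  [8,9]=1
  size 3 → [0,6,9]=3  [6,8,9]=3  [7,8,9]=1
  size 4 → [0,6,8,9]=6  [5,7,8,9]=1  [6,7,8,9]=4
  size 5 → [0,6,7,8,9]=10  [4,5,7,8,9]=1  [5,6,7,8,9]=5
  size 6 → [0,5,6,7,8,9]=15  [3,4,5,7,8,9]=1  [4,5,6,7,8,9]=6
  size 7 → [0,4,5,6,7,8,9]=21  [3,4,5,6,7,8,9]=7
  size 8 → [0,3,4,5,6,7,8,9]=28  [2,3,4,5,6,7,8,9]=7
  first=0(u) contributes 7
  first=1(c) contributes 35
|[w]| = 42

42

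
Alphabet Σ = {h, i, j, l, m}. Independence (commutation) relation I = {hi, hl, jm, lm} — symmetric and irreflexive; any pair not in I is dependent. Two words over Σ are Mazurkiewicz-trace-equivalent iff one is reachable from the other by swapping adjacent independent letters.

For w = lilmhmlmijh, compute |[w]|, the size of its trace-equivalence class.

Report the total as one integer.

piece 0:l — minimal
piece 1:i rests on {0:l}
piece 2:l rests on {1:i}
piece 3:m rests on {1:i}
piece 4:h rests on {3:m}
piece 5:m rests on {4:h}
piece 6:l rests on {2:l}
piece 7:m rests on {5:m}
piece 8:i rests on {6:l, 7:m}
piece 9:j rests on {8:i}
piece 10:h rests on {9:j}
minimal pieces: {0:l}
ways to finish when only these pieces remain (= sum over removing one remaining piece with nothing left below it):
  1 left: {10}→1
  2 left: {9,10}→1
  3 left: {8,9,10}→1
  4 left: {6,8,9,10}→1  {7,8,9,10}→1
  5 left: {2,6,8,9,10}→1  {5,7,8,9,10}→1  {6,7,8,9,10}→2
  6 left: {2,6,7,8,9,10}→3  {4,5,7,8,9,10}→1  {5,6,7,8,9,10}→3
  7 left: {2,5,6,7,8,9,10}→6  {3,4,5,7,8,9,10}→1  {4,5,6,7,8,9,10}→4
  8 left: {2,4,5,6,7,8,9,10}→10  {3,4,5,6,7,8,9,10}→5
  9 left: {2,3,4,5,6,7,8,9,10}→15
  placing 0:l first → 15 extensions

15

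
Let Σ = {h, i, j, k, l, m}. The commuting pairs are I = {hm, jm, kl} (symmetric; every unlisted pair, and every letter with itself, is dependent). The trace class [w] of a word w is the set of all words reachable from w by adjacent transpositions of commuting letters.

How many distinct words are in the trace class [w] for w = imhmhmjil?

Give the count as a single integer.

20

#0=i has no predecessor
#1=m depends on [0:i]
#2=h depends on [0:i]
#3=m depends on [1:m]
#4=h depends on [2:h]
#5=m depends on [3:m]
#6=j depends on [4:h]
#7=i depends on [5:m, 6:j]
#8=l depends on [7:i]
sources: [0:i]
N(rest) = Σ N(rest − s) over sources s of rest; N(one piece) = 1:
  size 1 → [8]=1
  size 2 → [7,8]=1
  size 3 → [5,7,8]=1  [6,7,8]=1
  size 4 → [3,5,7,8]=1  [4,6,7,8]=1  [5,6,7,8]=2
  size 5 → [1,3,5,7,8]=1  [2,4,6,7,8]=1  [3,5,6,7,8]=3  [4,5,6,7,8]=3
  size 6 → [1,3,5,6,7,8]=4  [2,4,5,6,7,8]=4  [3,4,5,6,7,8]=6
  size 7 → [1,3,4,5,6,7,8]=10  [2,3,4,5,6,7,8]=10
  first=0(i) contributes 20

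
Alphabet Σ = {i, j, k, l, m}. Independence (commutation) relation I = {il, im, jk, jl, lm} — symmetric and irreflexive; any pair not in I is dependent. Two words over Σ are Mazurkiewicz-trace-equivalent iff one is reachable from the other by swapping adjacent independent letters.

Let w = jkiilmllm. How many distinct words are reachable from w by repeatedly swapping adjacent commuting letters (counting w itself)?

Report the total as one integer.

546

#0=j has no predecessor
#1=k has no predecessor
#2=i depends on [0:j, 1:k]
#3=i depends on [2:i]
#4=l depends on [1:k]
#5=m depends on [0:j, 1:k]
#6=l depends on [4:l]
#7=l depends on [6:l]
#8=m depends on [5:m]
sources: [0:j, 1:k]
N(rest) = Σ N(rest − s) over sources s of rest; N(one piece) = 1:
  size 1 → [3]=1  [7]=1  [8]=1
  size 2 → [2,3]=1  [3,7]=2  [3,8]=2  [5,8]=1  [6,7]=1  [7,8]=2
  size 3 → [2,3,7]=3  [2,3,8]=3  [3,5,8]=3  [3,6,7]=3  [3,7,8]=6  [4,6,7]=1  [5,7,8]=3  [6,7,8]=3
  size 4 → [2,3,5,8]=6  [2,3,6,7]=6  [2,3,7,8]=12  [3,4,6,7]=4  [3,5,7,8]=12  [3,6,7,8]=12  [4,6,7,8]=4  [5,6,7,8]=6
  size 5 → [0,2,3,5,8]=6  [2,3,4,6,7]=10  [2,3,5,7,8]=30  [2,3,6,7,8]=30  [3,4,6,7,8]=20  [3,5,6,7,8]=30  [4,5,6,7,8]=10
  size 6 → [0,2,3,5,7,8]=36  [2,3,4,6,7,8]=60  [2,3,5,6,7,8]=90  [3,4,5,6,7,8]=60
  size 7 → [0,2,3,5,6,7,8]=126  [2,3,4,5,6,7,8]=210
  first=0(j) contributes 210
  first=1(k) contributes 336
|[w]| = 546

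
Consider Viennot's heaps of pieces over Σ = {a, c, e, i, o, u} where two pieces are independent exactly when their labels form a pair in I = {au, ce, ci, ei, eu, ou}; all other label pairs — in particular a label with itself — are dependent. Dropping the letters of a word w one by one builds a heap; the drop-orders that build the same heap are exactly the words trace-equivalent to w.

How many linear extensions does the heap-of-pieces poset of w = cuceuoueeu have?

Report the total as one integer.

0(c) covers ∅
1(u) covers 0:c
2(c) covers 1:u
3(e) covers ∅
4(u) covers 2:c
5(o) covers 2:c, 3:e
6(u) covers 4:u
7(e) covers 5:o
8(e) covers 7:e
9(u) covers 6:u
floor of heap: 0:c, 3:e
completions by unplaced set U, small U first (add the entries for U minus each lowest piece of U):
  |U|=1: {8}:1  {9}:1
  |U|=2: {6,9}:1  {7,8}:1  {8,9}:2
  |U|=3: {4,6,9}:1  {5,7,8}:1  {6,8,9}:3  {7,8,9}:3
  |U|=4: {3,5,7,8}:1  {4,6,8,9}:4  {5,7,8,9}:4  {6,7,8,9}:6
  |U|=5: {3,5,7,8,9}:5  {4,6,7,8,9}:10  {5,6,7,8,9}:10
  |U|=6: {3,5,6,7,8,9}:15  {4,5,6,7,8,9}:20
  |U|=7: {2,4,5,6,7,8,9}:20  {3,4,5,6,7,8,9}:35
  |U|=8: {1,2,4,5,6,7,8,9}:20  {2,3,4,5,6,7,8,9}:55
  start at 0(c): 75
  start at 3(e): 20
sum over floor = 95

95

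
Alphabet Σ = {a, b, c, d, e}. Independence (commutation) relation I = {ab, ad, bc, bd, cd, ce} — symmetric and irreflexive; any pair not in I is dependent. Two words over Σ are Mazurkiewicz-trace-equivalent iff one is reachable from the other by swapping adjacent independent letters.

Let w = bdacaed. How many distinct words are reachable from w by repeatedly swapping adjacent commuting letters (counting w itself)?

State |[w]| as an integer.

20

0(b) covers ∅
1(d) covers ∅
2(a) covers ∅
3(c) covers 2:a
4(a) covers 3:c
5(e) covers 0:b, 1:d, 4:a
6(d) covers 5:e
floor of heap: 0:b, 1:d, 2:a
completions by unplaced set U, small U first (add the entries for U minus each lowest piece of U):
  |U|=1: {6}:1
  |U|=2: {5,6}:1
  |U|=3: {0,5,6}:1  {1,5,6}:1  {4,5,6}:1
  |U|=4: {0,1,5,6}:2  {0,4,5,6}:2  {1,4,5,6}:2  {3,4,5,6}:1
  |U|=5: {0,1,4,5,6}:6  {0,3,4,5,6}:3  {1,3,4,5,6}:3  {2,3,4,5,6}:1
  start at 0(b): 4
  start at 1(d): 4
  start at 2(a): 12
sum over floor = 20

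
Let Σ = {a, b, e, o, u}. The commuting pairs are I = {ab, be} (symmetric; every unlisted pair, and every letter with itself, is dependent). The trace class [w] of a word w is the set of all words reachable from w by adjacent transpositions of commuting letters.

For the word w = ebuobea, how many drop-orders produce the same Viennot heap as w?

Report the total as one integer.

piece 0:e — minimal
piece 1:b — minimal
piece 2:u rests on {0:e, 1:b}
piece 3:o rests on {2:u}
piece 4:b rests on {3:o}
piece 5:e rests on {3:o}
piece 6:a rests on {5:e}
minimal pieces: {0:e, 1:b}
ways to finish when only these pieces remain (= sum over removing one remaining piece with nothing left below it):
  1 left: {4}→1  {6}→1
  2 left: {4,6}→2  {5,6}→1
  3 left: {4,5,6}→3
  4 left: {3,4,5,6}→3
  5 left: {2,3,4,5,6}→3
  placing 0:e first → 3 extensions
  placing 1:b first → 3 extensions
total linear extensions = 6

6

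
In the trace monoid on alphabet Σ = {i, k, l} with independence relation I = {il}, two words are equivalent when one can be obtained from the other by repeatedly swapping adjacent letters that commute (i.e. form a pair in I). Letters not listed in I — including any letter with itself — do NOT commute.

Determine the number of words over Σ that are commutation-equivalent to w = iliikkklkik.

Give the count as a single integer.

0(i) covers ∅
1(l) covers ∅
2(i) covers 0:i
3(i) covers 2:i
4(k) covers 1:l, 3:i
5(k) covers 4:k
6(k) covers 5:k
7(l) covers 6:k
8(k) covers 7:l
9(i) covers 8:k
10(k) covers 9:i
floor of heap: 0:i, 1:l
completions by unplaced set U, small U first (add the entries for U minus each lowest piece of U):
  |U|=1: {10}:1
  |U|=2: {9,10}:1
  |U|=3: {8,9,10}:1
  |U|=4: {7,8,9,10}:1
  |U|=5: {6,7,8,9,10}:1
  |U|=6: {5,6,7,8,9,10}:1
  |U|=7: {4,5,6,7,8,9,10}:1
  |U|=8: {1,4,5,6,7,8,9,10}:1  {3,4,5,6,7,8,9,10}:1
  |U|=9: {1,3,4,5,6,7,8,9,10}:2  {2,3,4,5,6,7,8,9,10}:1
  start at 0(i): 3
  start at 1(l): 1
sum over floor = 4

4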